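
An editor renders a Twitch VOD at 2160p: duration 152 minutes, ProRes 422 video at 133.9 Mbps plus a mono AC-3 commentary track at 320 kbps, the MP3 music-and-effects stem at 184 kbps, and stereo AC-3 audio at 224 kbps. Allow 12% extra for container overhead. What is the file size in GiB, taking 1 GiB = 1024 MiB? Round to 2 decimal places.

160.09 GiB

152 min = 9120 s
Audio total: 320 + 184 + 224 = 728 kbps = 0.728 Mbps.
Total bitrate: 133.9 + 0.728 = 134.628 Mbps.
Stream data: 134.628 Mbps × 9120 s = 1227807.4 Mb.
With 12% container overhead: ×1.12.
1,375,144 Mb = 171,893,030,400 bytes ÷ 1,073,741,824 = 160.1 GiB.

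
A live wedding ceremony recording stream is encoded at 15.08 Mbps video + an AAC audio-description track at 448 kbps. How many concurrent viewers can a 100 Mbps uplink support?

Audio: 448 kbps = 0.448 Mbps.
Per-viewer media rate: 15.528 Mbps.
100 Mbps = 100.0 Mbps; 100.0 / 15.528 = 6.44 → 6 viewers.

6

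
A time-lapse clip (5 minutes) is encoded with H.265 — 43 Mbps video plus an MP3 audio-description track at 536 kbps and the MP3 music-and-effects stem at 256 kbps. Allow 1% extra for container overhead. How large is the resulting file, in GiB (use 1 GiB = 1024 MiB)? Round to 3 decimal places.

5 min = 300 s
Audio total: 536 + 256 = 792 kbps = 0.792 Mbps.
Total bitrate: 43 + 0.792 = 43.792 Mbps.
Stream data: 43.792 Mbps × 300 s = 13137.6 Mb.
With 1% container overhead: ×1.01.
13,269 Mb = 1,658,622,000 bytes ÷ 1,073,741,824 = 1.545 GiB.

1.545 GiB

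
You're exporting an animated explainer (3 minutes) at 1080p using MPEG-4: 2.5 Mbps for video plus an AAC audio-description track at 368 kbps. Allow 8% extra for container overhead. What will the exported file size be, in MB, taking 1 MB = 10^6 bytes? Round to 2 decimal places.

69.69 MB

3 min = 180 s
Audio: 368 kbps = 0.368 Mbps.
Total bitrate: 2.5 + 0.368 = 2.868 Mbps.
Stream data: 2.868 Mbps × 180 s = 516.2 Mb.
With 8% container overhead: ×1.08.
557.5 Mb ÷ 8 = 69.69 MB → 69.69 MB.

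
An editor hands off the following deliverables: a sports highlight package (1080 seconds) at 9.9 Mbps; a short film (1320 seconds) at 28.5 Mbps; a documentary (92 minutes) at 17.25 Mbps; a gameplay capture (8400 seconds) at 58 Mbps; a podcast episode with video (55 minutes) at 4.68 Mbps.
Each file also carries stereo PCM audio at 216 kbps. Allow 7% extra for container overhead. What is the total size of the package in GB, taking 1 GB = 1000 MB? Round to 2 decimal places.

86.99 GB

Audio: 216 kbps = 0.216 Mbps.
sports highlight package: 10.116 Mbps × 1080 s × 1.07 = 11690.0 Mb
short film: 28.716 Mbps × 1320 s × 1.07 = 40558.5 Mb
documentary: 17.466 Mbps × 5520 s × 1.07 = 103161.2 Mb
gameplay capture: 58.216 Mbps × 8400 s × 1.07 = 523245.4 Mb
podcast episode with video: 4.896 Mbps × 3300 s × 1.07 = 17287.8 Mb
Total: 695942.9 Mb = 86992.9 MB.
= 86.99 GB.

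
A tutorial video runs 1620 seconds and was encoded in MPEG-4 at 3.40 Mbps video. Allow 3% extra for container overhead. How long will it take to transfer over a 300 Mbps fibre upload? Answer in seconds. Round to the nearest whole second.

File: 3.400 Mbps × 1620 s = 5508.0 Mb.
With 3% container overhead: ×1.03. → 5673.2 Mb.
At 300 Mbps: 5673.2 / 300 = 18.9 s ≈ 18.9 seconds.

19 seconds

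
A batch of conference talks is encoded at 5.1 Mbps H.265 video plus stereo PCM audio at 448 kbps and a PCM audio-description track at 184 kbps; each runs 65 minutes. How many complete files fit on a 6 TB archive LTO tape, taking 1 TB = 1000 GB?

65 min = 3900 s
Audio total: 448 + 184 = 632 kbps = 0.632 Mbps.
Total bitrate: 5.732 Mbps.
Per item: 5.732 Mbps × 3900 s = 22,355 Mb = 2,794 MB.
Capacity: 6 TB = 48,000,000 Mb; 2147.19 items → 2147 complete.

2147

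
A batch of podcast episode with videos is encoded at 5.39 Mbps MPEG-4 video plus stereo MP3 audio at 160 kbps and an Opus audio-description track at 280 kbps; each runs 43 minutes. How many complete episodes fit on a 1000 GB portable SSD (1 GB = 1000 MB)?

531

43 min = 2580 s
Audio total: 160 + 280 = 440 kbps = 0.440 Mbps.
Total bitrate: 5.830 Mbps.
Per item: 5.830 Mbps × 2580 s = 15,041 Mb = 1,880 MB.
Capacity: 1000 GB = 8,000,000 Mb; 531.87 items → 531 complete.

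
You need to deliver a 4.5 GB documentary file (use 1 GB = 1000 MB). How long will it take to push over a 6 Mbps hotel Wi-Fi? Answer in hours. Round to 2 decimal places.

1.67 hours

File: 4.5 GB = 36000.0 Mb.
At 6 Mbps: 36000.0 / 6 = 6000.0 s ≈ 1.67 hours.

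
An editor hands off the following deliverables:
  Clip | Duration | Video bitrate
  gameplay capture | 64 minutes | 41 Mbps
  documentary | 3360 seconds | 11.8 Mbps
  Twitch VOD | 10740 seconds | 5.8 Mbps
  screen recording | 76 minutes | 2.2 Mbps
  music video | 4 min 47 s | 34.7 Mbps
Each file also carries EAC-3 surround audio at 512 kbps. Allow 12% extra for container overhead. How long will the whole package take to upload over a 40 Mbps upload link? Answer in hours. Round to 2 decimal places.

Audio: 512 kbps = 0.512 Mbps.
gameplay capture: 41.512 Mbps × 3840 s × 1.12 = 178534.8 Mb
documentary: 12.312 Mbps × 3360 s × 1.12 = 46332.5 Mb
Twitch VOD: 6.312 Mbps × 10740 s × 1.12 = 75925.8 Mb
screen recording: 2.712 Mbps × 4560 s × 1.12 = 13850.7 Mb
music video: 35.212 Mbps × 287 s × 1.12 = 11318.5 Mb
Total: 325962.4 Mb = 40745.3 MB.
At 40 Mbps: 325962.4 / 40 = 8149 s ≈ 2.26 hours.

2.26 hours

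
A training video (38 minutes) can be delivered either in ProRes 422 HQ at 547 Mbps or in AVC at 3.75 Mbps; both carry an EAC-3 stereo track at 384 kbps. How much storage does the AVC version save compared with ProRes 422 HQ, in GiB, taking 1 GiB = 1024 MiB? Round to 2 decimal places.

38 min = 2280 s
Audio: 384 kbps = 0.384 Mbps.
ProRes 422 HQ: 547.384 Mbps × 2280 s = 1248035.5 Mb = 145.290 GiB.
AVC: 4.134 Mbps × 2280 s = 9425.5 Mb = 1.097 GiB.
Saving: 145.290 − 1.097 = 144.193 GiB.

144.19 GiB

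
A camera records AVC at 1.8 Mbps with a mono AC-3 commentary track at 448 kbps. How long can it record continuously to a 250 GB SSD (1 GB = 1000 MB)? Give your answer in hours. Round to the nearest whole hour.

Audio: 448 kbps = 0.448 Mbps.
Total bitrate: 1.8 + 0.448 = 2.248 Mbps.
Capacity: 250 GB = 2,000,000 Mb.
Recording time: 2,000,000 / 2.248 = 889,680 s ≈ 247 hours.

247 hours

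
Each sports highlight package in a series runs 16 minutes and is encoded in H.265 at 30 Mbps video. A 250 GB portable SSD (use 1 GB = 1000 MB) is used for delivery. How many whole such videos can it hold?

16 min = 960 s
Per item: 30.000 Mbps × 960 s = 28,800 Mb = 3,600 MB.
Capacity: 250 GB = 2,000,000 Mb; 69.44 items → 69 complete.

69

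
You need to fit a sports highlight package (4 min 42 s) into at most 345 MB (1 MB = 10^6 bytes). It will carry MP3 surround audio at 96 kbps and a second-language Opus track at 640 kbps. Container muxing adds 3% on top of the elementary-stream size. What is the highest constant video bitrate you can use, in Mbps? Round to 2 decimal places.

Budget: 345 MB = 2760.0 Mb.
Stream payload after overhead: 2760.0 / 1.03 = 2679.6 Mb.
4 min 42 s = 282 s
Total bitrate budget: 2679.6 Mb / 282 s = 9.502 Mbps.
Audio total: 96 + 640 = 736 kbps = 0.736 Mbps.
Video: 9.502 − 0.736 = 8.766 Mbps.

8.77 Mbps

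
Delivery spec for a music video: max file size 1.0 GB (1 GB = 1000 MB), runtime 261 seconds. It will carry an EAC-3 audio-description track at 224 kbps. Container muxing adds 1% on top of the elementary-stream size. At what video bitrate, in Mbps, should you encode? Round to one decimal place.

30.1 Mbps

Budget: 1.0 GB = 8000.0 Mb.
Stream payload after overhead: 8000.0 / 1.01 = 7920.8 Mb.
Total bitrate budget: 7920.8 Mb / 261 s = 30.348 Mbps.
Audio: 224 kbps = 0.224 Mbps.
Video: 30.348 − 0.224 = 30.124 Mbps.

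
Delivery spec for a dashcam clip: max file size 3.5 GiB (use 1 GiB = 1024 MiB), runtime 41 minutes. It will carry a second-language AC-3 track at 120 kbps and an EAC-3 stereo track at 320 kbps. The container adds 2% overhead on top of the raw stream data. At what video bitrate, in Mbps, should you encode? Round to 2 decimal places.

11.54 Mbps

Budget: 3.5 GiB = 30064.8 Mb.
Stream payload after overhead: 30064.8 / 1.02 = 29475.3 Mb.
41 min = 2460 s
Total bitrate budget: 29475.3 Mb / 2460 s = 11.982 Mbps.
Audio total: 120 + 320 = 440 kbps = 0.440 Mbps.
Video: 11.982 − 0.440 = 11.542 Mbps.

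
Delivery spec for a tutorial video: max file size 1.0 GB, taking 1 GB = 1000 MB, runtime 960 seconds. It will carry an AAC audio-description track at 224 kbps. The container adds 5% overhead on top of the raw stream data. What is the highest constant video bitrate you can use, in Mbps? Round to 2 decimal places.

Budget: 1.0 GB = 8000.0 Mb.
Stream payload after overhead: 8000.0 / 1.05 = 7619.0 Mb.
Total bitrate budget: 7619.0 Mb / 960 s = 7.937 Mbps.
Audio: 224 kbps = 0.224 Mbps.
Video: 7.937 − 0.224 = 7.713 Mbps.

7.71 Mbps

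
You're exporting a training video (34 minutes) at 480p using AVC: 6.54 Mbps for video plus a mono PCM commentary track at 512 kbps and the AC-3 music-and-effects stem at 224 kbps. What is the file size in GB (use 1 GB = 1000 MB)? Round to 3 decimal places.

34 min = 2040 s
Audio total: 512 + 224 = 736 kbps = 0.736 Mbps.
Total bitrate: 6.54 + 0.736 = 7.276 Mbps.
Stream data: 7.276 Mbps × 2040 s = 14843.0 Mb.
14,843 Mb ÷ 8 = 1,855 MB → 1.855 GB.

1.855 GB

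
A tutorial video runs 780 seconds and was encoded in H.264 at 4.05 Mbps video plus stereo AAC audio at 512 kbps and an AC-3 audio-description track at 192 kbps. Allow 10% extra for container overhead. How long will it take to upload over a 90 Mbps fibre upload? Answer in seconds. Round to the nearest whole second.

Audio total: 512 + 192 = 704 kbps = 0.704 Mbps.
Total bitrate: 4.754 Mbps.
File: 4.754 Mbps × 780 s = 3708.1 Mb.
With 10% container overhead: ×1.10. → 4078.9 Mb.
At 90 Mbps: 4078.9 / 90 = 45.3 s ≈ 45.3 seconds.

45 seconds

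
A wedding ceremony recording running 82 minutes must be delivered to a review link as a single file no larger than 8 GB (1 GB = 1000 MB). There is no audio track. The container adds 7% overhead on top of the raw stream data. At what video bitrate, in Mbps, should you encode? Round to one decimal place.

12.2 Mbps

Budget: 8 GB = 64000.0 Mb.
Stream payload after overhead: 64000.0 / 1.07 = 59813.1 Mb.
82 min = 4920 s
Total bitrate budget: 59813.1 Mb / 4920 s = 12.157 Mbps.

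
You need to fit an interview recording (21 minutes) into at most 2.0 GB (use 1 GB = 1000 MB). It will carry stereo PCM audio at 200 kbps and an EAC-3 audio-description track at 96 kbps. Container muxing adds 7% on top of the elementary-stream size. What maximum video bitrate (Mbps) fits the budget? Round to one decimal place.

11.6 Mbps

Budget: 2.0 GB = 16000.0 Mb.
Stream payload after overhead: 16000.0 / 1.07 = 14953.3 Mb.
21 min = 1260 s
Total bitrate budget: 14953.3 Mb / 1260 s = 11.868 Mbps.
Audio total: 200 + 96 = 296 kbps = 0.296 Mbps.
Video: 11.868 − 0.296 = 11.572 Mbps.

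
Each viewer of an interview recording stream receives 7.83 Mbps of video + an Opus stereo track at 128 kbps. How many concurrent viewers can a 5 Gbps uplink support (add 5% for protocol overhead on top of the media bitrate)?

Audio: 128 kbps = 0.128 Mbps.
Per-viewer media rate: 7.958 Mbps.
On the wire with 5% overhead: 8.356 Mbps.
5 Gbps = 5,000 Mbps; 5,000 / 8.356 = 598.38 → 598 viewers.

598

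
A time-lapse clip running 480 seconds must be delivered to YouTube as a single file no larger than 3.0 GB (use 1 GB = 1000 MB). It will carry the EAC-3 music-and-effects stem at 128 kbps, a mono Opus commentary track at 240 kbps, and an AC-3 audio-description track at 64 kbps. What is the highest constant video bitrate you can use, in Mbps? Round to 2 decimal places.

Budget: 3.0 GB = 24000.0 Mb.
Total bitrate budget: 24000.0 Mb / 480 s = 50.000 Mbps.
Audio total: 128 + 240 + 64 = 432 kbps = 0.432 Mbps.
Video: 50.000 − 0.432 = 49.568 Mbps.

49.57 Mbps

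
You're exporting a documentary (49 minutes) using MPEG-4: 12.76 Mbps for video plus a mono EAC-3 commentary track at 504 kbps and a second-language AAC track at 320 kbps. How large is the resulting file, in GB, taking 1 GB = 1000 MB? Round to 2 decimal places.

4.99 GB

49 min = 2940 s
Audio total: 504 + 320 = 824 kbps = 0.824 Mbps.
Total bitrate: 12.76 + 0.824 = 13.584 Mbps.
Stream data: 13.584 Mbps × 2940 s = 39937.0 Mb.
39,937 Mb ÷ 8 = 4,992 MB → 4.992 GB.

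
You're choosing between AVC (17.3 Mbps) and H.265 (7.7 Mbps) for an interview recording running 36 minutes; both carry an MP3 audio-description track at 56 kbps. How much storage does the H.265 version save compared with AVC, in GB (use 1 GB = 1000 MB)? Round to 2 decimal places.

2.59 GB

36 min = 2160 s
Audio: 56 kbps = 0.056 Mbps.
AVC: 17.356 Mbps × 2160 s = 37489.0 Mb = 4.686 GB.
H.265: 7.756 Mbps × 2160 s = 16753.0 Mb = 2.094 GB.
Saving: 4.686 − 2.094 = 2.592 GB.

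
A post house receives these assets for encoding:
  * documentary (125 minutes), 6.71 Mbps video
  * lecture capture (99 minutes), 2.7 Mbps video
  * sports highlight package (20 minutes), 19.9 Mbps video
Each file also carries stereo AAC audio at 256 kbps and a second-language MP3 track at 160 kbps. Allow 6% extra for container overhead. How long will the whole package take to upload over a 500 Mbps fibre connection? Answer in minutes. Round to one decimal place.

Audio total: 256 + 160 = 416 kbps = 0.416 Mbps.
documentary: 7.126 Mbps × 7500 s × 1.06 = 56651.7 Mb
lecture capture: 3.116 Mbps × 5940 s × 1.06 = 19619.6 Mb
sports highlight package: 20.316 Mbps × 1200 s × 1.06 = 25842.0 Mb
Total: 102113.2 Mb = 12764.2 MB.
At 500 Mbps: 102113.2 / 500 = 204 s ≈ 3.4 minutes.

3.4 minutes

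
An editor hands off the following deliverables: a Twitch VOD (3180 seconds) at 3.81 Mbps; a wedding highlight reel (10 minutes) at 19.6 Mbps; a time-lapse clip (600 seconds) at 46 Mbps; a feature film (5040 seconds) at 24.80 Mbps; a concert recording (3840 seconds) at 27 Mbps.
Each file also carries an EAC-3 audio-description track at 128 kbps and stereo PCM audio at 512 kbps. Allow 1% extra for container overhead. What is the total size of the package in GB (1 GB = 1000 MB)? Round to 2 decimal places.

36.44 GB

Audio total: 128 + 512 = 640 kbps = 0.640 Mbps.
Twitch VOD: 4.450 Mbps × 3180 s × 1.01 = 14292.5 Mb
wedding highlight reel: 20.240 Mbps × 600 s × 1.01 = 12265.4 Mb
time-lapse clip: 46.640 Mbps × 600 s × 1.01 = 28263.8 Mb
feature film: 25.440 Mbps × 5040 s × 1.01 = 129499.8 Mb
concert recording: 27.640 Mbps × 3840 s × 1.01 = 107199.0 Mb
Total: 291520.5 Mb = 36440.1 MB.
= 36.44 GB.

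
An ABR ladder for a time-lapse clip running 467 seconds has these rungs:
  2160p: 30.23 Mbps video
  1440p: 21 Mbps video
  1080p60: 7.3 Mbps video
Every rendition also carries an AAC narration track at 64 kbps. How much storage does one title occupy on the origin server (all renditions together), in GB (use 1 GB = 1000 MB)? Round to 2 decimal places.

3.43 GB

Audio: 64 kbps = 0.064 Mbps.
Sum of rendition bitrates: (30.23+0.064) + (21+0.064) + (7.3+0.064) = 58.722 Mbps.
× 467 s = 27,423 Mb = 3,428 MB = 3.428 GB.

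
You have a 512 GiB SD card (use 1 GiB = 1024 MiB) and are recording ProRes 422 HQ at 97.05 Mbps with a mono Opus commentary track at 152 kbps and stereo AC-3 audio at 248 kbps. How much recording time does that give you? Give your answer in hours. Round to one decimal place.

12.5 hours

Audio total: 152 + 248 = 400 kbps = 0.400 Mbps.
Total bitrate: 97.05 + 0.400 = 97.450 Mbps.
Capacity: 512 GiB = 4,398,047 Mb.
Recording time: 4,398,047 / 97.450 = 45,131 s ≈ 12.5 hours.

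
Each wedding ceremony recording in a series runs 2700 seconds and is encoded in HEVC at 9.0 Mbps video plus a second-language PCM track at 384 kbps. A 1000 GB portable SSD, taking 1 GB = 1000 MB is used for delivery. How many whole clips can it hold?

Audio: 384 kbps = 0.384 Mbps.
Total bitrate: 9.384 Mbps.
Per item: 9.384 Mbps × 2700 s = 25,337 Mb = 3,167 MB.
Capacity: 1000 GB = 8,000,000 Mb; 315.75 items → 315 complete.

315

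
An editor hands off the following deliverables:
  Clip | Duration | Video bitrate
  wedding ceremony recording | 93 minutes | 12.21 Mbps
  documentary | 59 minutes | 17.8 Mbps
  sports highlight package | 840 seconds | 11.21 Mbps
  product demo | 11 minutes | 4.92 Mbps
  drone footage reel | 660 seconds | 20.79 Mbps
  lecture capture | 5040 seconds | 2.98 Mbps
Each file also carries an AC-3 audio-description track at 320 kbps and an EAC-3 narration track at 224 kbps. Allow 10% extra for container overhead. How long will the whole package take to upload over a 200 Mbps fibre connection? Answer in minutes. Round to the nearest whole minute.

17 minutes

Audio total: 320 + 224 = 544 kbps = 0.544 Mbps.
wedding ceremony recording: 12.754 Mbps × 5580 s × 1.10 = 78284.1 Mb
documentary: 18.344 Mbps × 3540 s × 1.10 = 71431.5 Mb
sports highlight package: 11.754 Mbps × 840 s × 1.10 = 10860.7 Mb
product demo: 5.464 Mbps × 660 s × 1.10 = 3966.9 Mb
drone footage reel: 21.334 Mbps × 660 s × 1.10 = 15488.5 Mb
lecture capture: 3.524 Mbps × 5040 s × 1.10 = 19537.1 Mb
Total: 199568.7 Mb = 24946.1 MB.
At 200 Mbps: 199568.7 / 200 = 998 s ≈ 16.6 minutes.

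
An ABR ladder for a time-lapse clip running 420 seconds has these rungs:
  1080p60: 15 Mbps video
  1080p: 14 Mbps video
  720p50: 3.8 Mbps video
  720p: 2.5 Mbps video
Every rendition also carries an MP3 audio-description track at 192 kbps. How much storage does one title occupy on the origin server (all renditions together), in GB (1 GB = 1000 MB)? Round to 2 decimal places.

Audio: 192 kbps = 0.192 Mbps.
Sum of rendition bitrates: (15+0.192) + (14+0.192) + (3.8+0.192) + (2.5+0.192) = 36.068 Mbps.
× 420 s = 15,149 Mb = 1,894 MB = 1.894 GB.

1.89 GB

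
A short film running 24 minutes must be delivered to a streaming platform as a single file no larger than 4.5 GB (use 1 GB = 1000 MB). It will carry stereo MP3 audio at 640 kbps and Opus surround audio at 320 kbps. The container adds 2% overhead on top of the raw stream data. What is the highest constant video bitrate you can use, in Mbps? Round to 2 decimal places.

Budget: 4.5 GB = 36000.0 Mb.
Stream payload after overhead: 36000.0 / 1.02 = 35294.1 Mb.
24 min = 1440 s
Total bitrate budget: 35294.1 Mb / 1440 s = 24.510 Mbps.
Audio total: 640 + 320 = 960 kbps = 0.960 Mbps.
Video: 24.510 − 0.960 = 23.550 Mbps.

23.55 Mbps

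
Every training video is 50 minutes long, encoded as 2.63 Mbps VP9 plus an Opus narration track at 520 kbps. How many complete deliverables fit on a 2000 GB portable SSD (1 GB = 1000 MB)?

1693

50 min = 3000 s
Audio: 520 kbps = 0.520 Mbps.
Total bitrate: 3.150 Mbps.
Per item: 3.150 Mbps × 3000 s = 9,450 Mb = 1,181 MB.
Capacity: 2000 GB = 16,000,000 Mb; 1693.12 items → 1693 complete.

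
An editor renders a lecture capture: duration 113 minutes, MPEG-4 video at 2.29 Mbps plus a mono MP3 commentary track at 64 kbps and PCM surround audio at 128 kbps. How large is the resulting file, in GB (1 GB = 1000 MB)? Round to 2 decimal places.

113 min = 6780 s
Audio total: 64 + 128 = 192 kbps = 0.192 Mbps.
Total bitrate: 2.29 + 0.192 = 2.482 Mbps.
Stream data: 2.482 Mbps × 6780 s = 16828.0 Mb.
16,828 Mb ÷ 8 = 2,103 MB → 2.103 GB.

2.10 GB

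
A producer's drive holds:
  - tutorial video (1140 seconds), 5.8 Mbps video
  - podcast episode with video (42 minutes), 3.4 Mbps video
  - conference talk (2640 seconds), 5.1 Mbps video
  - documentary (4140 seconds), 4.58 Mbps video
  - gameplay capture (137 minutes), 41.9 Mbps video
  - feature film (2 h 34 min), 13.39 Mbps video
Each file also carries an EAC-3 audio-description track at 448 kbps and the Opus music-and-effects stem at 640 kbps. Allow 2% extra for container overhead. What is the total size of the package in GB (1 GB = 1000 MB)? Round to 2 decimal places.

Audio total: 448 + 640 = 1088 kbps = 1.088 Mbps.
tutorial video: 6.888 Mbps × 1140 s × 1.02 = 8009.4 Mb
podcast episode with video: 4.488 Mbps × 2520 s × 1.02 = 11536.0 Mb
conference talk: 6.188 Mbps × 2640 s × 1.02 = 16663.0 Mb
documentary: 5.668 Mbps × 4140 s × 1.02 = 23934.8 Mb
gameplay capture: 42.988 Mbps × 8220 s × 1.02 = 360428.6 Mb
feature film: 14.478 Mbps × 9240 s × 1.02 = 136452.3 Mb
Total: 557024.0 Mb = 69628.0 MB.
= 69.63 GB.

69.63 GB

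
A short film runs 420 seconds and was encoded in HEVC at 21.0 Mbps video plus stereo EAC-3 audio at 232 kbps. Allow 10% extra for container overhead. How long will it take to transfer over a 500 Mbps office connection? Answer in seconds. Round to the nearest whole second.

20 seconds

Audio: 232 kbps = 0.232 Mbps.
Total bitrate: 21.232 Mbps.
File: 21.232 Mbps × 420 s = 8917.4 Mb.
With 10% container overhead: ×1.10. → 9809.2 Mb.
At 500 Mbps: 9809.2 / 500 = 19.6 s ≈ 19.6 seconds.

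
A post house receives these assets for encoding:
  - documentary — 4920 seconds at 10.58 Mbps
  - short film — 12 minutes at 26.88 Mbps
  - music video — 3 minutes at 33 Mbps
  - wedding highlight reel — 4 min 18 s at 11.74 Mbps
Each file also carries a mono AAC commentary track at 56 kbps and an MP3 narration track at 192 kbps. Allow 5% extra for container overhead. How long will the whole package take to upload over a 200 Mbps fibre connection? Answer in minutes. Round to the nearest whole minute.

Audio total: 56 + 192 = 248 kbps = 0.248 Mbps.
documentary: 10.828 Mbps × 4920 s × 1.05 = 55937.4 Mb
short film: 27.128 Mbps × 720 s × 1.05 = 20508.8 Mb
music video: 33.248 Mbps × 180 s × 1.05 = 6283.9 Mb
wedding highlight reel: 11.988 Mbps × 258 s × 1.05 = 3247.5 Mb
Total: 85977.6 Mb = 10747.2 MB.
At 200 Mbps: 85977.6 / 200 = 430 s ≈ 7.16 minutes.

7 minutes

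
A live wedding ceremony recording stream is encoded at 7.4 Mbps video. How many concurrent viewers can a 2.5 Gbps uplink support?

337

2.5 Gbps = 2,500 Mbps; 2,500 / 7.400 = 337.84 → 337 viewers.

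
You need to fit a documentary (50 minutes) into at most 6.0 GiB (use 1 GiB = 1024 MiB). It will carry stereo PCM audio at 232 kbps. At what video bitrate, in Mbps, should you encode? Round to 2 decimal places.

16.95 Mbps

Budget: 6.0 GiB = 51539.6 Mb.
50 min = 3000 s
Total bitrate budget: 51539.6 Mb / 3000 s = 17.180 Mbps.
Audio: 232 kbps = 0.232 Mbps.
Video: 17.180 − 0.232 = 16.948 Mbps.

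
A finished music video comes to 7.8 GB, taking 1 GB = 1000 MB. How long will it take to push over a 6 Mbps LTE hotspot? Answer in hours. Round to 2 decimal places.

File: 7.8 GB = 62400.0 Mb.
At 6 Mbps: 62400.0 / 6 = 10400.0 s ≈ 2.89 hours.

2.89 hours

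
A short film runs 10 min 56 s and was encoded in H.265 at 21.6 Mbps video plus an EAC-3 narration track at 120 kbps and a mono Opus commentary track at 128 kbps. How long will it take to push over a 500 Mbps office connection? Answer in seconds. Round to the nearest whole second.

10 min 56 s = 656 s
Audio total: 120 + 128 = 248 kbps = 0.248 Mbps.
Total bitrate: 21.848 Mbps.
File: 21.848 Mbps × 656 s = 14332.3 Mb.
At 500 Mbps: 14332.3 / 500 = 28.7 s ≈ 28.7 seconds.

29 seconds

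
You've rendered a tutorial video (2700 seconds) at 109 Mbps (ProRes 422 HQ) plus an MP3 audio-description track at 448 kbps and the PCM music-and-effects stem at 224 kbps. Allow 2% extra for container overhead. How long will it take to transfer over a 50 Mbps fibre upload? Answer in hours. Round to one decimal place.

Audio total: 448 + 224 = 672 kbps = 0.672 Mbps.
Total bitrate: 109.672 Mbps.
File: 109.672 Mbps × 2700 s = 296114.4 Mb.
With 2% container overhead: ×1.02. → 302036.7 Mb.
At 50 Mbps: 302036.7 / 50 = 6040.7 s ≈ 1.68 hours.

1.7 hours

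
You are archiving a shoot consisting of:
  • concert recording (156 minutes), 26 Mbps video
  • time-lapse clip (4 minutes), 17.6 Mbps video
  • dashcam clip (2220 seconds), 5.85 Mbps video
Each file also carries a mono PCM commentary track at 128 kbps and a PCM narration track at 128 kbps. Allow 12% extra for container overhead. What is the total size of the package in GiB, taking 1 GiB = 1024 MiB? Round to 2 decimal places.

34.37 GiB

Audio total: 128 + 128 = 256 kbps = 0.256 Mbps.
concert recording: 26.256 Mbps × 9360 s × 1.12 = 275246.9 Mb
time-lapse clip: 17.856 Mbps × 240 s × 1.12 = 4799.7 Mb
dashcam clip: 6.106 Mbps × 2220 s × 1.12 = 15182.0 Mb
Total: 295228.6 Mb = 36903.6 MB.
= 34.37 GiB.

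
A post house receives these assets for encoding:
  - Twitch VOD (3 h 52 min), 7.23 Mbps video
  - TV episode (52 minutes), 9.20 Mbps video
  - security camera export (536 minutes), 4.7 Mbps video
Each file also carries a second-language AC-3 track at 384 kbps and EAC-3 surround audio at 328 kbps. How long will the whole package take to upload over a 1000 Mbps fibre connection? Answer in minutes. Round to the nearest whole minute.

5 minutes

Audio total: 384 + 328 = 712 kbps = 0.712 Mbps.
Twitch VOD: 7.942 Mbps × 13920 s = 110552.6 Mb
TV episode: 9.912 Mbps × 3120 s = 30925.4 Mb
security camera export: 5.412 Mbps × 32160 s = 174049.9 Mb
Total: 315528.0 Mb = 39441.0 MB.
At 1000 Mbps: 315528.0 / 1000 = 316 s ≈ 5.26 minutes.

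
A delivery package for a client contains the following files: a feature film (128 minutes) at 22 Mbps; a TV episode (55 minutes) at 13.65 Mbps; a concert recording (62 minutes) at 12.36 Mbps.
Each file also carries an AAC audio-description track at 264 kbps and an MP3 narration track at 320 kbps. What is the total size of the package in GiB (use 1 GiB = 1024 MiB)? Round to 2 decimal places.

Audio total: 264 + 320 = 584 kbps = 0.584 Mbps.
feature film: 22.584 Mbps × 7680 s = 173445.1 Mb
TV episode: 14.234 Mbps × 3300 s = 46972.2 Mb
concert recording: 12.944 Mbps × 3720 s = 48151.7 Mb
Total: 268569.0 Mb = 33571.1 MB.
= 31.27 GiB.

31.27 GiB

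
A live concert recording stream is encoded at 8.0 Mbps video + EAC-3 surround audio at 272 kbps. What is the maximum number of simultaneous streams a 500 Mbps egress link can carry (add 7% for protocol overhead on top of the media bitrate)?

56

Audio: 272 kbps = 0.272 Mbps.
Per-viewer media rate: 8.272 Mbps.
On the wire with 7% overhead: 8.851 Mbps.
500 Mbps = 500.0 Mbps; 500.0 / 8.851 = 56.49 → 56 viewers.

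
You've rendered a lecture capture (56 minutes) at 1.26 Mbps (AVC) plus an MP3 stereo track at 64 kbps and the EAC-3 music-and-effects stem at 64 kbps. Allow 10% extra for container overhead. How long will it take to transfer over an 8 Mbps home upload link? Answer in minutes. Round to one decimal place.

10.7 minutes

56 min = 3360 s
Audio total: 64 + 64 = 128 kbps = 0.128 Mbps.
Total bitrate: 1.388 Mbps.
File: 1.388 Mbps × 3360 s = 4663.7 Mb.
With 10% container overhead: ×1.10. → 5130.0 Mb.
At 8 Mbps: 5130.0 / 8 = 641.3 s ≈ 10.7 minutes.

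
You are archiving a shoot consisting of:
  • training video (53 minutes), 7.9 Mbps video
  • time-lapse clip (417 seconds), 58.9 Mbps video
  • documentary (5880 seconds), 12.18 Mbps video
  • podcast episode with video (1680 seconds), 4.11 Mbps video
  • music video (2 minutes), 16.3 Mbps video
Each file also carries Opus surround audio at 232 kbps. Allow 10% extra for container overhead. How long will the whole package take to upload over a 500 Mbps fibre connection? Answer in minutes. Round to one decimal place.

Audio: 232 kbps = 0.232 Mbps.
training video: 8.132 Mbps × 3180 s × 1.10 = 28445.7 Mb
time-lapse clip: 59.132 Mbps × 417 s × 1.10 = 27123.8 Mb
documentary: 12.412 Mbps × 5880 s × 1.10 = 80280.8 Mb
podcast episode with video: 4.342 Mbps × 1680 s × 1.10 = 8024.0 Mb
music video: 16.532 Mbps × 120 s × 1.10 = 2182.2 Mb
Total: 146056.6 Mb = 18257.1 MB.
At 500 Mbps: 146056.6 / 500 = 292 s ≈ 4.87 minutes.

4.9 minutes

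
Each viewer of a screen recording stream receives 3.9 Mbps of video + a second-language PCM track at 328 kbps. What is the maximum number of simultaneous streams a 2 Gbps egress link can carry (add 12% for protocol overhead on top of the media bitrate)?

422

Audio: 328 kbps = 0.328 Mbps.
Per-viewer media rate: 4.228 Mbps.
On the wire with 12% overhead: 4.735 Mbps.
2 Gbps = 2,000 Mbps; 2,000 / 4.735 = 422.35 → 422 viewers.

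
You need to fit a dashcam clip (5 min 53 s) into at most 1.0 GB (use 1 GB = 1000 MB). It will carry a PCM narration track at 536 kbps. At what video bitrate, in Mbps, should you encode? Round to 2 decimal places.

Budget: 1.0 GB = 8000.0 Mb.
5 min 53 s = 353 s
Total bitrate budget: 8000.0 Mb / 353 s = 22.663 Mbps.
Audio: 536 kbps = 0.536 Mbps.
Video: 22.663 − 0.536 = 22.127 Mbps.

22.13 Mbps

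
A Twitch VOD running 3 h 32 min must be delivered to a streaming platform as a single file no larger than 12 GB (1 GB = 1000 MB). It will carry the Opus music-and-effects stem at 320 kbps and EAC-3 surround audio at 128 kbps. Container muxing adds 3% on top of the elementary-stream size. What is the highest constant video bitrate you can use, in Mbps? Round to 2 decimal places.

6.88 Mbps

Budget: 12 GB = 96000.0 Mb.
Stream payload after overhead: 96000.0 / 1.03 = 93203.9 Mb.
3 h 32 min = 212 min = 12720 s
Total bitrate budget: 93203.9 Mb / 12720 s = 7.327 Mbps.
Audio total: 320 + 128 = 448 kbps = 0.448 Mbps.
Video: 7.327 − 0.448 = 6.879 Mbps.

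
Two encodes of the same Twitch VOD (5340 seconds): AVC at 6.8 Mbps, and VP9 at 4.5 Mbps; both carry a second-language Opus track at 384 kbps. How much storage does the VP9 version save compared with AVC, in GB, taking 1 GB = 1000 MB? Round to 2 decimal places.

1.54 GB

Audio: 384 kbps = 0.384 Mbps.
AVC: 7.184 Mbps × 5340 s = 38362.6 Mb = 4.795 GB.
VP9: 4.884 Mbps × 5340 s = 26080.6 Mb = 3.260 GB.
Saving: 4.795 − 3.260 = 1.535 GB.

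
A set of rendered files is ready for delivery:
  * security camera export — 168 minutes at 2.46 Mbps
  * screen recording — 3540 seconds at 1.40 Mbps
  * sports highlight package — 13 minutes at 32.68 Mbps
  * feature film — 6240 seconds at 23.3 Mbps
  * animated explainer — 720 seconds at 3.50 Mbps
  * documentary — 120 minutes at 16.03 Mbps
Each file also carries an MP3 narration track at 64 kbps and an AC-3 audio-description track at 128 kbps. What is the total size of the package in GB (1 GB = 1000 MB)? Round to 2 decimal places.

Audio total: 64 + 128 = 192 kbps = 0.192 Mbps.
security camera export: 2.652 Mbps × 10080 s = 26732.2 Mb
screen recording: 1.592 Mbps × 3540 s = 5635.7 Mb
sports highlight package: 32.872 Mbps × 780 s = 25640.2 Mb
feature film: 23.492 Mbps × 6240 s = 146590.1 Mb
animated explainer: 3.692 Mbps × 720 s = 2658.2 Mb
documentary: 16.222 Mbps × 7200 s = 116798.4 Mb
Total: 324054.7 Mb = 40506.8 MB.
= 40.51 GB.

40.51 GB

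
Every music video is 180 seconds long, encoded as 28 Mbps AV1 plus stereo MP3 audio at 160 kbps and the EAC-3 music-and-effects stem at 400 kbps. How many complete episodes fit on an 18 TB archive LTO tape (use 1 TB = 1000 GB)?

28011

Audio total: 160 + 400 = 560 kbps = 0.560 Mbps.
Total bitrate: 28.560 Mbps.
Per item: 28.560 Mbps × 180 s = 5,141 Mb = 642.6 MB.
Capacity: 18 TB = 144,000,000 Mb; 28011.20 items → 28011 complete.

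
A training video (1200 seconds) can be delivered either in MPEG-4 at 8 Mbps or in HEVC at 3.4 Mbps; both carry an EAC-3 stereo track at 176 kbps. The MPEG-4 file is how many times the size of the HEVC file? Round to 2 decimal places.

Audio: 176 kbps = 0.176 Mbps.
MPEG-4: 8.176 Mbps × 1200 s = 9811.2 Mb = 1.142 GiB.
HEVC: 3.576 Mbps × 1200 s = 4291.2 Mb = 0.500 GiB.
Ratio: 1.142 / 0.500 = 2.286.

2.29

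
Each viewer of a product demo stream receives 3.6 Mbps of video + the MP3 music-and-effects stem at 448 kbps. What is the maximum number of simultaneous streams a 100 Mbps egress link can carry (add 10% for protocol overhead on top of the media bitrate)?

22

Audio: 448 kbps = 0.448 Mbps.
Per-viewer media rate: 4.048 Mbps.
On the wire with 10% overhead: 4.453 Mbps.
100 Mbps = 100.0 Mbps; 100.0 / 4.453 = 22.46 → 22 viewers.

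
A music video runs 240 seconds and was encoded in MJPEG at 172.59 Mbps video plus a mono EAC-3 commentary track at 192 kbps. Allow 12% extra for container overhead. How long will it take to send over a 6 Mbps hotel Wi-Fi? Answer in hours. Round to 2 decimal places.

Audio: 192 kbps = 0.192 Mbps.
Total bitrate: 172.782 Mbps.
File: 172.782 Mbps × 240 s = 41467.7 Mb.
With 12% container overhead: ×1.12. → 46443.8 Mb.
At 6 Mbps: 46443.8 / 6 = 7740.6 s ≈ 2.15 hours.

2.15 hours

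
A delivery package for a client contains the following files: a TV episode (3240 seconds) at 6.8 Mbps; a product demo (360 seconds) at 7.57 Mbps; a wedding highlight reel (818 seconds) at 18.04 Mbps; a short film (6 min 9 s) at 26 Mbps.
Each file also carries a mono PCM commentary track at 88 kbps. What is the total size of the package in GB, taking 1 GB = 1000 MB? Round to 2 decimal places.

6.19 GB

Audio: 88 kbps = 0.088 Mbps.
TV episode: 6.888 Mbps × 3240 s = 22317.1 Mb
product demo: 7.658 Mbps × 360 s = 2756.9 Mb
wedding highlight reel: 18.128 Mbps × 818 s = 14828.7 Mb
short film: 26.088 Mbps × 369 s = 9626.5 Mb
Total: 49529.2 Mb = 6191.1 MB.
= 6.191 GB.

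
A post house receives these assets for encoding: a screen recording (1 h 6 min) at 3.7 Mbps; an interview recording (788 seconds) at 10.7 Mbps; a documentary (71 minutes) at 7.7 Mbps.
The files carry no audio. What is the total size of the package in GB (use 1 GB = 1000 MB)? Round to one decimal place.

screen recording: 3.700 Mbps × 3960 s = 14652.0 Mb
interview recording: 10.700 Mbps × 788 s = 8431.6 Mb
documentary: 7.700 Mbps × 4260 s = 32802.0 Mb
Total: 55885.6 Mb = 6985.7 MB.
= 6.986 GB.

7.0 GB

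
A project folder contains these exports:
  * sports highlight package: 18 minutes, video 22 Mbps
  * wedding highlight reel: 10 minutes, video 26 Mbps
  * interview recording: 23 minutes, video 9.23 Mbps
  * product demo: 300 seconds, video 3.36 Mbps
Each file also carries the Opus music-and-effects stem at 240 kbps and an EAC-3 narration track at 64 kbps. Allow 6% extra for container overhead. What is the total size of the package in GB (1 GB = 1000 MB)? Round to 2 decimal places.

7.17 GB

Audio total: 240 + 64 = 304 kbps = 0.304 Mbps.
sports highlight package: 22.304 Mbps × 1080 s × 1.06 = 25533.6 Mb
wedding highlight reel: 26.304 Mbps × 600 s × 1.06 = 16729.3 Mb
interview recording: 9.534 Mbps × 1380 s × 1.06 = 13946.3 Mb
product demo: 3.664 Mbps × 300 s × 1.06 = 1165.2 Mb
Total: 57374.5 Mb = 7171.8 MB.
= 7.172 GB.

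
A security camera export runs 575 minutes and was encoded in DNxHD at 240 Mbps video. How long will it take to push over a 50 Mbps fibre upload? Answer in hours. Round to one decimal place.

46.0 hours

575 min = 34500 s
File: 240.000 Mbps × 34500 s = 8280000.0 Mb.
At 50 Mbps: 8280000.0 / 50 = 165600.0 s ≈ 46 hours.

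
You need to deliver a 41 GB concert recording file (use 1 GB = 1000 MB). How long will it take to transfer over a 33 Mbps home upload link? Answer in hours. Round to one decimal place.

2.8 hours

File: 41 GB = 328000.0 Mb.
At 33 Mbps: 328000.0 / 33 = 9939.4 s ≈ 2.76 hours.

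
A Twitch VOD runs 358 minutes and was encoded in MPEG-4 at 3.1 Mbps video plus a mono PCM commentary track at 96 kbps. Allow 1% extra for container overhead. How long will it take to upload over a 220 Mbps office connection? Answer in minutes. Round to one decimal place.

358 min = 21480 s
Audio: 96 kbps = 0.096 Mbps.
Total bitrate: 3.196 Mbps.
File: 3.196 Mbps × 21480 s = 68650.1 Mb.
With 1% container overhead: ×1.01. → 69336.6 Mb.
At 220 Mbps: 69336.6 / 220 = 315.2 s ≈ 5.25 minutes.

5.3 minutes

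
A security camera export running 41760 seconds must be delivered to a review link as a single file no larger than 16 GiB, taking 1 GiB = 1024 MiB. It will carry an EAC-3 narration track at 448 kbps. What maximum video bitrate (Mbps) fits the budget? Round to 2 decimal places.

Budget: 16 GiB = 137439.0 Mb.
Total bitrate budget: 137439.0 Mb / 41760 s = 3.291 Mbps.
Audio: 448 kbps = 0.448 Mbps.
Video: 3.291 − 0.448 = 2.843 Mbps.

2.84 Mbps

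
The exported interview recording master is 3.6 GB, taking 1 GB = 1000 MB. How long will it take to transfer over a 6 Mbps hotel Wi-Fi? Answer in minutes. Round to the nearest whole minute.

File: 3.6 GB = 28800.0 Mb.
At 6 Mbps: 28800.0 / 6 = 4800.0 s ≈ 80 minutes.

80 minutes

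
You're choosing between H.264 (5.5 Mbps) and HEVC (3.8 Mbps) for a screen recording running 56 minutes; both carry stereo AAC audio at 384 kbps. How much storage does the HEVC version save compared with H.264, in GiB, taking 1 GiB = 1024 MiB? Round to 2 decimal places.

0.66 GiB

56 min = 3360 s
Audio: 384 kbps = 0.384 Mbps.
H.264: 5.884 Mbps × 3360 s = 19770.2 Mb = 2.302 GiB.
HEVC: 4.184 Mbps × 3360 s = 14058.2 Mb = 1.637 GiB.
Saving: 2.302 − 1.637 = 0.665 GiB.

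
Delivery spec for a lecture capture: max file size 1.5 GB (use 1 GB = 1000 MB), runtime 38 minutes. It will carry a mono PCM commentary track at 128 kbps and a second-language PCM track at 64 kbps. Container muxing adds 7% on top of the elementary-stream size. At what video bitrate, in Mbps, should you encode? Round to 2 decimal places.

4.73 Mbps

Budget: 1.5 GB = 12000.0 Mb.
Stream payload after overhead: 12000.0 / 1.07 = 11215.0 Mb.
38 min = 2280 s
Total bitrate budget: 11215.0 Mb / 2280 s = 4.919 Mbps.
Audio total: 128 + 64 = 192 kbps = 0.192 Mbps.
Video: 4.919 − 0.192 = 4.727 Mbps.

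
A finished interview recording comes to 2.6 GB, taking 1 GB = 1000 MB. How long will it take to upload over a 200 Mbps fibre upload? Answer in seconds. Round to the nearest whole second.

104 seconds

File: 2.6 GB = 20800.0 Mb.
At 200 Mbps: 20800.0 / 200 = 104.0 s ≈ 104 seconds.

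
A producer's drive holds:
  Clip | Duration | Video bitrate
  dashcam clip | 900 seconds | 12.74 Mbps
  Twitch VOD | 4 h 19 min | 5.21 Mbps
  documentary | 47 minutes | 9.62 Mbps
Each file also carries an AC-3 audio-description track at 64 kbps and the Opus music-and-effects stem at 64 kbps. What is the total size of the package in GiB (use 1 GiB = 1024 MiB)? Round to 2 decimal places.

Audio total: 64 + 64 = 128 kbps = 0.128 Mbps.
dashcam clip: 12.868 Mbps × 900 s = 11581.2 Mb
Twitch VOD: 5.338 Mbps × 15540 s = 82952.5 Mb
documentary: 9.748 Mbps × 2820 s = 27489.4 Mb
Total: 122023.1 Mb = 15252.9 MB.
= 14.21 GiB.

14.21 GiB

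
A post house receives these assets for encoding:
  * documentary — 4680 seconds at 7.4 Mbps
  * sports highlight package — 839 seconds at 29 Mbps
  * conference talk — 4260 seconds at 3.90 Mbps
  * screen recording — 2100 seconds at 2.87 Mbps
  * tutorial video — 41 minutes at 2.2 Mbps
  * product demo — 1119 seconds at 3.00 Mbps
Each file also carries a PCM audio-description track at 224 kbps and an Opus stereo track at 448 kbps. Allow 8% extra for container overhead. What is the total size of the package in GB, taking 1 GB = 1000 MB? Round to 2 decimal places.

13.60 GB

Audio total: 224 + 448 = 672 kbps = 0.672 Mbps.
documentary: 8.072 Mbps × 4680 s × 1.08 = 40799.1 Mb
sports highlight package: 29.672 Mbps × 839 s × 1.08 = 26886.4 Mb
conference talk: 4.572 Mbps × 4260 s × 1.08 = 21034.9 Mb
screen recording: 3.542 Mbps × 2100 s × 1.08 = 8033.3 Mb
tutorial video: 2.872 Mbps × 2460 s × 1.08 = 7630.3 Mb
product demo: 3.672 Mbps × 1119 s × 1.08 = 4437.7 Mb
Total: 108821.6 Mb = 13602.7 MB.
= 13.60 GB.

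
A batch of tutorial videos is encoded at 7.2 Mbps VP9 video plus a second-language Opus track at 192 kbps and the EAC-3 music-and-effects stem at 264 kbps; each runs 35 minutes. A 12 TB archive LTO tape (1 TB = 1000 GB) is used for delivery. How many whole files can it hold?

5971

35 min = 2100 s
Audio total: 192 + 264 = 456 kbps = 0.456 Mbps.
Total bitrate: 7.656 Mbps.
Per item: 7.656 Mbps × 2100 s = 16,078 Mb = 2,010 MB.
Capacity: 12 TB = 96,000,000 Mb; 5971.04 items → 5971 complete.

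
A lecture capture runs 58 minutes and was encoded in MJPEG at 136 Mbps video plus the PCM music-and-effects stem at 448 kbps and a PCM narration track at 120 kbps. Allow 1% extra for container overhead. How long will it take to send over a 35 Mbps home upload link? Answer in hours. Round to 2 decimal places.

58 min = 3480 s
Audio total: 448 + 120 = 568 kbps = 0.568 Mbps.
Total bitrate: 136.568 Mbps.
File: 136.568 Mbps × 3480 s = 475256.6 Mb.
With 1% container overhead: ×1.01. → 480009.2 Mb.
At 35 Mbps: 480009.2 / 35 = 13714.5 s ≈ 3.81 hours.

3.81 hours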